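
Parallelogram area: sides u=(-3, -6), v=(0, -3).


|u x v| = |(-3)*(-3) - (-6)*0|
= |9 - 0| = 9

9


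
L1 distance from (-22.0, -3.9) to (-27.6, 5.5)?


|(-22)-(-27.6)| + |(-3.9)-5.5| = 5.6 + 9.4 = 15

15


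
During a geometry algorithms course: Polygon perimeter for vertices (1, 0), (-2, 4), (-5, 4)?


Sides: (1, 0)->(-2, 4): sqrt(25) = 5, (-2, 4)->(-5, 4): sqrt(9) = 3, (-5, 4)->(1, 0): sqrt(52) = 7.211103
Sum = 15.211103
Perimeter = 15.2111

15.2111


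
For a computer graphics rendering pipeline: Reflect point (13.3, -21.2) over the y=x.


Reflection over y=x: (x,y) -> (y,x)
(13.3, -21.2) -> (-21.2, 13.3)

(-21.2, 13.3)


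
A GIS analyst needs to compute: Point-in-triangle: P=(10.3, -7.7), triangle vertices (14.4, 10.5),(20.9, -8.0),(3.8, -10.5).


Cross products: AB x AP = -194.15, BC x BP = -31.63, CA x CP = -106.82
All same sign? yes

Yes, inside


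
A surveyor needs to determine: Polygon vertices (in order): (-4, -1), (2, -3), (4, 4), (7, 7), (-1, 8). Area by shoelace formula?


Shoelace sum: ((-4)*(-3) - 2*(-1)) + (2*4 - 4*(-3)) + (4*7 - 7*4) + (7*8 - (-1)*7) + ((-1)*(-1) - (-4)*8)
= 130
Area = |130|/2 = 65

65


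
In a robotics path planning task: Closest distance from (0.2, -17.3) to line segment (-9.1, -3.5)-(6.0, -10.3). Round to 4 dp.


Project P onto AB: t = 0.8542 (clamped to [0,1])
Closest point on segment: (3.7987, -9.3087)
Distance: 8.7642

8.7642


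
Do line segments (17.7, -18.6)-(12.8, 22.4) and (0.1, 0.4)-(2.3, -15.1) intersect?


Cross products: d1=231, d2=245.25, d3=628.5, d4=614.25
d1*d2 < 0 and d3*d4 < 0? no

No, they don't intersect


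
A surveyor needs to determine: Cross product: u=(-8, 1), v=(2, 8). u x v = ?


u x v = u_x*v_y - u_y*v_x = (-8)*8 - 1*2
= (-64) - 2 = -66

-66


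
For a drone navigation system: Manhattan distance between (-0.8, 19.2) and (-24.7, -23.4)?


|(-0.8)-(-24.7)| + |19.2-(-23.4)| = 23.9 + 42.6 = 66.5

66.5


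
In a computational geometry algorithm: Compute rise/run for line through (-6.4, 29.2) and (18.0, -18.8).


slope = (y2-y1)/(x2-x1) = ((-18.8)-29.2)/(18-(-6.4)) = (-48)/24.4 = -1.9672

-1.9672


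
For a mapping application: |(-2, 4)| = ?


|u| = sqrt((-2)^2 + 4^2) = sqrt(20) = 4.4721

4.4721


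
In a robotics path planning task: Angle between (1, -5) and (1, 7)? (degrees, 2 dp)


u.v = -34, |u| = sqrt(26) = 5.099, |v| = sqrt(50) = 7.0711
cos(theta) = u.v/(|u||v|) = -34/sqrt(1300) = -0.94299
theta = acos(-0.94299) = 160.56 degrees

160.56 degrees


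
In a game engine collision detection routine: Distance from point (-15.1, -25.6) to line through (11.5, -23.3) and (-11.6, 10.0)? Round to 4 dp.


|cross product| = 938.91
|line direction| = sqrt(1642.5) = 40.5278
Distance = 938.91/sqrt(1642.5) = 23.1671

23.1671


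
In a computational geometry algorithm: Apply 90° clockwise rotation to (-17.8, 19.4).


90° CW: (x,y) -> (y, -x)
(-17.8,19.4) -> (19.4, 17.8)

(19.4, 17.8)


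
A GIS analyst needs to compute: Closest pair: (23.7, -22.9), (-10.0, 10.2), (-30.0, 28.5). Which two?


d(P0,P1) = 47.2366, d(P0,P2) = 74.3347, d(P1,P2) = 27.1089
Closest: P1 and P2

Closest pair: (-10.0, 10.2) and (-30.0, 28.5), distance = 27.1089


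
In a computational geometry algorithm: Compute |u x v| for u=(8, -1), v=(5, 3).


|u x v| = |8*3 - (-1)*5|
= |24 - (-5)| = 29

29


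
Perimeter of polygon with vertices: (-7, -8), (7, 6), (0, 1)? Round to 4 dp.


Sides: (-7, -8)->(7, 6): sqrt(392) = 19.79899, (7, 6)->(0, 1): sqrt(74) = 8.602325, (0, 1)->(-7, -8): sqrt(130) = 11.401754
Sum = 39.803069
Perimeter = 39.8031

39.8031


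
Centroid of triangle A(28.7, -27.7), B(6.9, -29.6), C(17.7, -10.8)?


Centroid = ((x_A+x_B+x_C)/3, (y_A+y_B+y_C)/3)
= ((28.7+6.9+17.7)/3, ((-27.7)+(-29.6)+(-10.8))/3)
= (17.7667, -22.7)

(17.7667, -22.7)


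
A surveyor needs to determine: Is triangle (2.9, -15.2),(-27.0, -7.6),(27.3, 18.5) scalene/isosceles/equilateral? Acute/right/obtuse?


Side lengths squared: AB^2=951.77, BC^2=3629.7, CA^2=1731.05
Sorted: [951.77, 1731.05, 3629.7]
By sides: Scalene, By angles: Obtuse

Scalene, Obtuse


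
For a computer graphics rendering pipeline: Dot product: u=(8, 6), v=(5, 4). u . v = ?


u . v = u_x*v_x + u_y*v_y = 8*5 + 6*4
= 40 + 24 = 64

64


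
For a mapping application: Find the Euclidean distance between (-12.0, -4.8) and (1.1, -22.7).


dx=13.1, dy=-17.9
d^2 = 13.1^2 + (-17.9)^2 = 492.02
d = sqrt(492.02) = 22.1815

22.1815


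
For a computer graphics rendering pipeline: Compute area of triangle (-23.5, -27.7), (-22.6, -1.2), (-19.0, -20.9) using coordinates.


Area = |x_A(y_B-y_C) + x_B(y_C-y_A) + x_C(y_A-y_B)|/2
= |(-462.95) + (-153.68) + 503.5|/2
= 113.13/2 = 56.565

56.565


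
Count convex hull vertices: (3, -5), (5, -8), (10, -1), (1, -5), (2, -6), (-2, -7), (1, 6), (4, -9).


Convex hull vertices (CCW): (-2, -7), (4, -9), (5, -8), (10, -1), (1, 6)
Count = 5

5


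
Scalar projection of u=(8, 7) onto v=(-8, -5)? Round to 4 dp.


u.v = -99, |v| = sqrt(89) = 9.434
Scalar projection = u.v / |v| = -99 / sqrt(89) = -10.494

-10.494


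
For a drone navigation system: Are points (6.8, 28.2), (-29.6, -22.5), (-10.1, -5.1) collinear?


Cross product: ((-29.6)-6.8)*((-5.1)-28.2) - ((-22.5)-28.2)*((-10.1)-6.8)
= 355.29

No, not collinear


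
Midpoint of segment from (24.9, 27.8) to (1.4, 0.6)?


M = ((24.9+1.4)/2, (27.8+0.6)/2)
= (13.15, 14.2)

(13.15, 14.2)


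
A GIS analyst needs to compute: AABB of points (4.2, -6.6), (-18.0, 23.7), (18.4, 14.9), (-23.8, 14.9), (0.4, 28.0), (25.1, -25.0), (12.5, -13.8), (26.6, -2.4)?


x range: [-23.8, 26.6]
y range: [-25, 28]
Bounding box: (-23.8,-25) to (26.6,28)

(-23.8,-25) to (26.6,28)


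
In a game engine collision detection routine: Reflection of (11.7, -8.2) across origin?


Reflection over origin: (x,y) -> (-x,-y)
(11.7, -8.2) -> (-11.7, 8.2)

(-11.7, 8.2)


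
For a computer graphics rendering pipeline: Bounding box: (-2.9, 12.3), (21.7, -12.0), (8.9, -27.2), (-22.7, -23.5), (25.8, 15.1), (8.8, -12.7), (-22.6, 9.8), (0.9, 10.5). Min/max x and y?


x range: [-22.7, 25.8]
y range: [-27.2, 15.1]
Bounding box: (-22.7,-27.2) to (25.8,15.1)

(-22.7,-27.2) to (25.8,15.1)


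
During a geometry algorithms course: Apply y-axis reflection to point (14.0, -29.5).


Reflection over y-axis: (x,y) -> (-x,y)
(14, -29.5) -> (-14, -29.5)

(-14, -29.5)


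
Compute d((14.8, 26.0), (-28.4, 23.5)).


dx=-43.2, dy=-2.5
d^2 = (-43.2)^2 + (-2.5)^2 = 1872.49
d = sqrt(1872.49) = 43.2723

43.2723


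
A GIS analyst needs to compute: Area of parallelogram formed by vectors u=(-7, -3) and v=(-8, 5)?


|u x v| = |(-7)*5 - (-3)*(-8)|
= |(-35) - 24| = 59

59


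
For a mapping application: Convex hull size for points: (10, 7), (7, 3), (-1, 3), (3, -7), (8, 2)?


Convex hull vertices (CCW): (-1, 3), (3, -7), (8, 2), (10, 7)
Count = 4

4


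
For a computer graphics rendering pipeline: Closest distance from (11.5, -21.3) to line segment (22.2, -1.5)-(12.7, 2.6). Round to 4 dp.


Project P onto AB: t = 0.1912 (clamped to [0,1])
Closest point on segment: (20.3836, -0.7161)
Distance: 22.4191

22.4191


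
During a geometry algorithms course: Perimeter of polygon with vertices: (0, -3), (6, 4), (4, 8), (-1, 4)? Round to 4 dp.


Sides: (0, -3)->(6, 4): sqrt(85) = 9.219544, (6, 4)->(4, 8): sqrt(20) = 4.472136, (4, 8)->(-1, 4): sqrt(41) = 6.403124, (-1, 4)->(0, -3): sqrt(50) = 7.071068
Sum = 27.165872
Perimeter = 27.1659

27.1659


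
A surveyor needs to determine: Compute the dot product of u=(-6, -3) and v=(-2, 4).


u . v = u_x*v_x + u_y*v_y = (-6)*(-2) + (-3)*4
= 12 + (-12) = 0

0


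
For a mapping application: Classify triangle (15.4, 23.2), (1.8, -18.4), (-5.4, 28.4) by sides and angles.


Side lengths squared: AB^2=1915.52, BC^2=2242.08, CA^2=459.68
Sorted: [459.68, 1915.52, 2242.08]
By sides: Scalene, By angles: Acute

Scalene, Acute


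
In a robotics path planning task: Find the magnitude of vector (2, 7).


|u| = sqrt(2^2 + 7^2) = sqrt(53) = 7.2801

7.2801


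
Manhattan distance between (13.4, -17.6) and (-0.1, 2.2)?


|13.4-(-0.1)| + |(-17.6)-2.2| = 13.5 + 19.8 = 33.3

33.3


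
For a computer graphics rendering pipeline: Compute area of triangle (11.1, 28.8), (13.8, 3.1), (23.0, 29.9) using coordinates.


Area = |x_A(y_B-y_C) + x_B(y_C-y_A) + x_C(y_A-y_B)|/2
= |(-297.48) + 15.18 + 591.1|/2
= 308.8/2 = 154.4

154.4


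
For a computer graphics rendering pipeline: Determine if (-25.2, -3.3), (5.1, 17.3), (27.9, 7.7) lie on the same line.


Cross product: (5.1-(-25.2))*(7.7-(-3.3)) - (17.3-(-3.3))*(27.9-(-25.2))
= -760.56

No, not collinear


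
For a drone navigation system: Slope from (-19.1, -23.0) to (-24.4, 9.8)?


slope = (y2-y1)/(x2-x1) = (9.8-(-23))/((-24.4)-(-19.1)) = 32.8/(-5.3) = -6.1887

-6.1887


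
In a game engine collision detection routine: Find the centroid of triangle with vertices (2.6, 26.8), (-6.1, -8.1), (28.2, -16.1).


Centroid = ((x_A+x_B+x_C)/3, (y_A+y_B+y_C)/3)
= ((2.6+(-6.1)+28.2)/3, (26.8+(-8.1)+(-16.1))/3)
= (8.2333, 0.8667)

(8.2333, 0.8667)


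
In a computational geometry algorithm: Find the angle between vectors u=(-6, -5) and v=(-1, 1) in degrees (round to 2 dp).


u.v = 1, |u| = sqrt(61) = 7.8102, |v| = sqrt(2) = 1.4142
cos(theta) = u.v/(|u||v|) = 1/sqrt(122) = 0.090536
theta = acos(0.090536) = 84.81 degrees

84.81 degrees


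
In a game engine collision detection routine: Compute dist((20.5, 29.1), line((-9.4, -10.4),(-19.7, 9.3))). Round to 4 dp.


|cross product| = 995.88
|line direction| = sqrt(494.18) = 22.2302
Distance = 995.88/sqrt(494.18) = 44.7986

44.7986


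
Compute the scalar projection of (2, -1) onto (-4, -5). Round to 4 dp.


u.v = -3, |v| = sqrt(41) = 6.4031
Scalar projection = u.v / |v| = -3 / sqrt(41) = -0.4685

-0.4685


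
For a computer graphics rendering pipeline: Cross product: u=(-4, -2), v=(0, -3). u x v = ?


u x v = u_x*v_y - u_y*v_x = (-4)*(-3) - (-2)*0
= 12 - 0 = 12

12


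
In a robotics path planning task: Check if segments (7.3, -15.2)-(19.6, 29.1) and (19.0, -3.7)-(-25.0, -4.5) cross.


Cross products: d1=496.64, d2=-1442.72, d3=-376.86, d4=1562.5
d1*d2 < 0 and d3*d4 < 0? yes

Yes, they intersect


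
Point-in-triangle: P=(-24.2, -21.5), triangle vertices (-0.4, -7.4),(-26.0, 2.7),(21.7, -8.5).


Cross products: AB x AP = 601.34, BC x BP = -1134.18, CA x CP = 337.79
All same sign? no

No, outside


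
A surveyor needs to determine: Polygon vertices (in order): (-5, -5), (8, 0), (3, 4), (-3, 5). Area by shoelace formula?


Shoelace sum: ((-5)*0 - 8*(-5)) + (8*4 - 3*0) + (3*5 - (-3)*4) + ((-3)*(-5) - (-5)*5)
= 139
Area = |139|/2 = 69.5

69.5


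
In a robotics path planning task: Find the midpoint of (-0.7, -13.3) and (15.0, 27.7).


M = (((-0.7)+15)/2, ((-13.3)+27.7)/2)
= (7.15, 7.2)

(7.15, 7.2)


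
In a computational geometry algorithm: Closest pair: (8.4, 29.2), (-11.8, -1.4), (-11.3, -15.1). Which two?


d(P0,P1) = 36.6661, d(P0,P2) = 48.4828, d(P1,P2) = 13.7091
Closest: P1 and P2

Closest pair: (-11.8, -1.4) and (-11.3, -15.1), distance = 13.7091


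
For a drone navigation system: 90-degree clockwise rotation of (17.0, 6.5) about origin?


90° CW: (x,y) -> (y, -x)
(17,6.5) -> (6.5, -17)

(6.5, -17)


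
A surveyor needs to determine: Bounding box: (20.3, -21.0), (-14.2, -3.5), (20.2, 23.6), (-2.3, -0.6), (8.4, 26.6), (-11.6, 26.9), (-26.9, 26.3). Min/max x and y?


x range: [-26.9, 20.3]
y range: [-21, 26.9]
Bounding box: (-26.9,-21) to (20.3,26.9)

(-26.9,-21) to (20.3,26.9)


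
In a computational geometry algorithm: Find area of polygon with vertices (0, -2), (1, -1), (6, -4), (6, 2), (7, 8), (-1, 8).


Shoelace sum: (0*(-1) - 1*(-2)) + (1*(-4) - 6*(-1)) + (6*2 - 6*(-4)) + (6*8 - 7*2) + (7*8 - (-1)*8) + ((-1)*(-2) - 0*8)
= 140
Area = |140|/2 = 70

70


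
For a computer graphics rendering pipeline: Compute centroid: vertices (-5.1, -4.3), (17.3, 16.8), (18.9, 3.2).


Centroid = ((x_A+x_B+x_C)/3, (y_A+y_B+y_C)/3)
= (((-5.1)+17.3+18.9)/3, ((-4.3)+16.8+3.2)/3)
= (10.3667, 5.2333)

(10.3667, 5.2333)


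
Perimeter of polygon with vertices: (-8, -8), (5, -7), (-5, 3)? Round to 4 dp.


Sides: (-8, -8)->(5, -7): sqrt(170) = 13.038405, (5, -7)->(-5, 3): sqrt(200) = 14.142136, (-5, 3)->(-8, -8): sqrt(130) = 11.401754
Sum = 38.582295
Perimeter = 38.5823

38.5823


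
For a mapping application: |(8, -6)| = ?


|u| = sqrt(8^2 + (-6)^2) = sqrt(100) = 10

10


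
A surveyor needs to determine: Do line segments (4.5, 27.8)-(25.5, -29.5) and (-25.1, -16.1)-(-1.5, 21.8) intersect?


Cross products: d1=-85.8, d2=-2233.98, d3=-2617.98, d4=-469.8
d1*d2 < 0 and d3*d4 < 0? no

No, they don't intersect


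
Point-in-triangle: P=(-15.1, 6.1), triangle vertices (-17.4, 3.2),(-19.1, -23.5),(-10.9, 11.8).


Cross products: AB x AP = 56.48, BC x BP = 101.52, CA x CP = 0.93
All same sign? yes

Yes, inside


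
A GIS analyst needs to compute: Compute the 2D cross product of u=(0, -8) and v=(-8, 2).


u x v = u_x*v_y - u_y*v_x = 0*2 - (-8)*(-8)
= 0 - 64 = -64

-64


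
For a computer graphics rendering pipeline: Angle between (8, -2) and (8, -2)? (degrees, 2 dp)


u.v = 68, |u| = sqrt(68) = 8.2462, |v| = sqrt(68) = 8.2462
cos(theta) = u.v/(|u||v|) = 68/sqrt(4624) = 1
theta = acos(1) = 0 degrees

0 degrees


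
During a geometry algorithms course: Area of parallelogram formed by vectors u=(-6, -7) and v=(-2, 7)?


|u x v| = |(-6)*7 - (-7)*(-2)|
= |(-42) - 14| = 56

56


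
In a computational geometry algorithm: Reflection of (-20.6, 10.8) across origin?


Reflection over origin: (x,y) -> (-x,-y)
(-20.6, 10.8) -> (20.6, -10.8)

(20.6, -10.8)


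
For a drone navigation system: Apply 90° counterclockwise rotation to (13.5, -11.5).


90° CCW: (x,y) -> (-y, x)
(13.5,-11.5) -> (11.5, 13.5)

(11.5, 13.5)


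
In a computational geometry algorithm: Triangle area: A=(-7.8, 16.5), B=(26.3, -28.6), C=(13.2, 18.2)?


Area = |x_A(y_B-y_C) + x_B(y_C-y_A) + x_C(y_A-y_B)|/2
= |365.04 + 44.71 + 595.32|/2
= 1005.07/2 = 502.535

502.535


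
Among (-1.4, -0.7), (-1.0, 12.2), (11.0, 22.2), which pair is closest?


d(P0,P1) = 12.9062, d(P0,P2) = 26.0417, d(P1,P2) = 15.6205
Closest: P0 and P1

Closest pair: (-1.4, -0.7) and (-1.0, 12.2), distance = 12.9062


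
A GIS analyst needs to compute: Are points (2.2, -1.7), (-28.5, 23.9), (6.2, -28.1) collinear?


Cross product: ((-28.5)-2.2)*((-28.1)-(-1.7)) - (23.9-(-1.7))*(6.2-2.2)
= 708.08

No, not collinear


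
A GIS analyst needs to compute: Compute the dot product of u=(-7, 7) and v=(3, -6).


u . v = u_x*v_x + u_y*v_y = (-7)*3 + 7*(-6)
= (-21) + (-42) = -63

-63


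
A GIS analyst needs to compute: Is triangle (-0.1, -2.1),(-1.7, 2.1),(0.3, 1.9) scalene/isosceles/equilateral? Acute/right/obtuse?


Side lengths squared: AB^2=20.2, BC^2=4.04, CA^2=16.16
Sorted: [4.04, 16.16, 20.2]
By sides: Scalene, By angles: Right

Scalene, Right


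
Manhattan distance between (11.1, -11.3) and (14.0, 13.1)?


|11.1-14| + |(-11.3)-13.1| = 2.9 + 24.4 = 27.3

27.3


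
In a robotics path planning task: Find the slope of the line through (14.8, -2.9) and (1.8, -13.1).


slope = (y2-y1)/(x2-x1) = ((-13.1)-(-2.9))/(1.8-14.8) = (-10.2)/(-13) = 0.7846

0.7846


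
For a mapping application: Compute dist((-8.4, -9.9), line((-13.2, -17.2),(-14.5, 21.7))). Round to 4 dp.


|cross product| = 196.21
|line direction| = sqrt(1514.9) = 38.9217
Distance = 196.21/sqrt(1514.9) = 5.0411

5.0411


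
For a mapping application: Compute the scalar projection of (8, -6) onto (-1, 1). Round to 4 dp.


u.v = -14, |v| = sqrt(2) = 1.4142
Scalar projection = u.v / |v| = -14 / sqrt(2) = -9.8995

-9.8995


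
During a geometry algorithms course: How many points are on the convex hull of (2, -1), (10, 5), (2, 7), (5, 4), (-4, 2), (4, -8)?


Convex hull vertices (CCW): (-4, 2), (4, -8), (10, 5), (2, 7)
Count = 4

4


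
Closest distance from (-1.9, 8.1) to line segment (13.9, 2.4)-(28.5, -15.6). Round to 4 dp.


Project P onto AB: t = 0 (clamped to [0,1])
Closest point on segment: (13.9, 2.4)
Distance: 16.7967

16.7967


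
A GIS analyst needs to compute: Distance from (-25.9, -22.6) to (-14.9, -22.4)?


dx=11, dy=0.2
d^2 = 11^2 + 0.2^2 = 121.04
d = sqrt(121.04) = 11.0018

11.0018


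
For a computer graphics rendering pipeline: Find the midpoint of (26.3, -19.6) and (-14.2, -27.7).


M = ((26.3+(-14.2))/2, ((-19.6)+(-27.7))/2)
= (6.05, -23.65)

(6.05, -23.65)


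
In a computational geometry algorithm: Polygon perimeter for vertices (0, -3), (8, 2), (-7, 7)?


Sides: (0, -3)->(8, 2): sqrt(89) = 9.433981, (8, 2)->(-7, 7): sqrt(250) = 15.811388, (-7, 7)->(0, -3): sqrt(149) = 12.206556
Sum = 37.451925
Perimeter = 37.4519

37.4519


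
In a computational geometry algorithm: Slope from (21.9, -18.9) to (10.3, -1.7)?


slope = (y2-y1)/(x2-x1) = ((-1.7)-(-18.9))/(10.3-21.9) = 17.2/(-11.6) = -1.4828

-1.4828


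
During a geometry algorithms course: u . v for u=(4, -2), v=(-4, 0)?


u . v = u_x*v_x + u_y*v_y = 4*(-4) + (-2)*0
= (-16) + 0 = -16

-16


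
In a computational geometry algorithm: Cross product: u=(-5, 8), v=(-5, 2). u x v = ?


u x v = u_x*v_y - u_y*v_x = (-5)*2 - 8*(-5)
= (-10) - (-40) = 30

30


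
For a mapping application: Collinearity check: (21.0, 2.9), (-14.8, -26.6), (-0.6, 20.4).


Cross product: ((-14.8)-21)*(20.4-2.9) - ((-26.6)-2.9)*((-0.6)-21)
= -1263.7

No, not collinear


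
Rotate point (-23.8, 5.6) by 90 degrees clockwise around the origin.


90° CW: (x,y) -> (y, -x)
(-23.8,5.6) -> (5.6, 23.8)

(5.6, 23.8)


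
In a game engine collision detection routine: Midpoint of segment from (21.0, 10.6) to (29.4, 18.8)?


M = ((21+29.4)/2, (10.6+18.8)/2)
= (25.2, 14.7)

(25.2, 14.7)


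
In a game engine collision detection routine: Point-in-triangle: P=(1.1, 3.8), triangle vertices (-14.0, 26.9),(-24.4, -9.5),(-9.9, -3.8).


Cross products: AB x AP = 789.88, BC x BP = 47.5, CA x CP = -368.86
All same sign? no

No, outside


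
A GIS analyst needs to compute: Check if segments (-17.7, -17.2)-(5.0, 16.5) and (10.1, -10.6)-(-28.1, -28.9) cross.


Cross products: d1=-256.62, d2=-1128.55, d3=-787.04, d4=84.89
d1*d2 < 0 and d3*d4 < 0? no

No, they don't intersect


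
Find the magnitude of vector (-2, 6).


|u| = sqrt((-2)^2 + 6^2) = sqrt(40) = 6.3246

6.3246


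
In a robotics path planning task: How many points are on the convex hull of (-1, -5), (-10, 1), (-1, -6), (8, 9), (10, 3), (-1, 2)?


Convex hull vertices (CCW): (-10, 1), (-1, -6), (10, 3), (8, 9)
Count = 4

4


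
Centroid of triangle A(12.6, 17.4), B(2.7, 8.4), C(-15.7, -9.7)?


Centroid = ((x_A+x_B+x_C)/3, (y_A+y_B+y_C)/3)
= ((12.6+2.7+(-15.7))/3, (17.4+8.4+(-9.7))/3)
= (-0.1333, 5.3667)

(-0.1333, 5.3667)


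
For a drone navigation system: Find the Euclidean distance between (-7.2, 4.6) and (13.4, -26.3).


dx=20.6, dy=-30.9
d^2 = 20.6^2 + (-30.9)^2 = 1379.17
d = sqrt(1379.17) = 37.1372

37.1372


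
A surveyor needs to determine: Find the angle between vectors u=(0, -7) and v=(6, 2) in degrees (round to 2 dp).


u.v = -14, |u| = sqrt(49) = 7, |v| = sqrt(40) = 6.3246
cos(theta) = u.v/(|u||v|) = -14/sqrt(1960) = -0.316228
theta = acos(-0.316228) = 108.43 degrees

108.43 degrees


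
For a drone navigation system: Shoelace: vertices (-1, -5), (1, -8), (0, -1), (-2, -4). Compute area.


Shoelace sum: ((-1)*(-8) - 1*(-5)) + (1*(-1) - 0*(-8)) + (0*(-4) - (-2)*(-1)) + ((-2)*(-5) - (-1)*(-4))
= 16
Area = |16|/2 = 8

8


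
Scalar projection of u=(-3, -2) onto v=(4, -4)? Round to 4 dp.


u.v = -4, |v| = sqrt(32) = 5.6569
Scalar projection = u.v / |v| = -4 / sqrt(32) = -0.7071

-0.7071


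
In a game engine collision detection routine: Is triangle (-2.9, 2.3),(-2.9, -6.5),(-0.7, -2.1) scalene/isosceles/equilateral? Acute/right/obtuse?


Side lengths squared: AB^2=77.44, BC^2=24.2, CA^2=24.2
Sorted: [24.2, 24.2, 77.44]
By sides: Isosceles, By angles: Obtuse

Isosceles, Obtuse


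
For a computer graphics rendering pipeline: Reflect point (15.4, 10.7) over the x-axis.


Reflection over x-axis: (x,y) -> (x,-y)
(15.4, 10.7) -> (15.4, -10.7)

(15.4, -10.7)


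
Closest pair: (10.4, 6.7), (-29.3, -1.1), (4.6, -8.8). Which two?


d(P0,P1) = 40.459, d(P0,P2) = 16.5496, d(P1,P2) = 34.7635
Closest: P0 and P2

Closest pair: (10.4, 6.7) and (4.6, -8.8), distance = 16.5496


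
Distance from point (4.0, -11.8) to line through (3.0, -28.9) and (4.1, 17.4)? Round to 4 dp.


|cross product| = 27.49
|line direction| = sqrt(2144.9) = 46.3131
Distance = 27.49/sqrt(2144.9) = 0.5936

0.5936


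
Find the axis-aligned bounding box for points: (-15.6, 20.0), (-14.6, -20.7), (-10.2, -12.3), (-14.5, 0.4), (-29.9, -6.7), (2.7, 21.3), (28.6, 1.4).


x range: [-29.9, 28.6]
y range: [-20.7, 21.3]
Bounding box: (-29.9,-20.7) to (28.6,21.3)

(-29.9,-20.7) to (28.6,21.3)


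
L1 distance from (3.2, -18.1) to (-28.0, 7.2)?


|3.2-(-28)| + |(-18.1)-7.2| = 31.2 + 25.3 = 56.5

56.5


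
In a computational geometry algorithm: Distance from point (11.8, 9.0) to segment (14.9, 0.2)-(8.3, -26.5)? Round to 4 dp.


Project P onto AB: t = 0 (clamped to [0,1])
Closest point on segment: (14.9, 0.2)
Distance: 9.3301

9.3301


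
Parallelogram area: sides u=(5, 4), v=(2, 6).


|u x v| = |5*6 - 4*2|
= |30 - 8| = 22

22


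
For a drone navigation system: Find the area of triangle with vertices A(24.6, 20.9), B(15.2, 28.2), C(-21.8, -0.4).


Area = |x_A(y_B-y_C) + x_B(y_C-y_A) + x_C(y_A-y_B)|/2
= |703.56 + (-323.76) + 159.14|/2
= 538.94/2 = 269.47

269.47


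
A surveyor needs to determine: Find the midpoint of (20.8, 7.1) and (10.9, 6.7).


M = ((20.8+10.9)/2, (7.1+6.7)/2)
= (15.85, 6.9)

(15.85, 6.9)


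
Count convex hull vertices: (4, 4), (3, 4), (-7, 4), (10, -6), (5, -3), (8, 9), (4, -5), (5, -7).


Convex hull vertices (CCW): (-7, 4), (5, -7), (10, -6), (8, 9)
Count = 4

4


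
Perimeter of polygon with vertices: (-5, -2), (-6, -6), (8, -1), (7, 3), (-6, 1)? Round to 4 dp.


Sides: (-5, -2)->(-6, -6): sqrt(17) = 4.123106, (-6, -6)->(8, -1): sqrt(221) = 14.866069, (8, -1)->(7, 3): sqrt(17) = 4.123106, (7, 3)->(-6, 1): sqrt(173) = 13.152946, (-6, 1)->(-5, -2): sqrt(10) = 3.162278
Sum = 39.427505
Perimeter = 39.4275

39.4275


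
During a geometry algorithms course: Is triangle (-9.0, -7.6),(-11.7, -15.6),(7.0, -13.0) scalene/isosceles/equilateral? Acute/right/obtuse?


Side lengths squared: AB^2=71.29, BC^2=356.45, CA^2=285.16
Sorted: [71.29, 285.16, 356.45]
By sides: Scalene, By angles: Right

Scalene, Right


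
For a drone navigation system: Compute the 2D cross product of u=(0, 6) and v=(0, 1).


u x v = u_x*v_y - u_y*v_x = 0*1 - 6*0
= 0 - 0 = 0

0


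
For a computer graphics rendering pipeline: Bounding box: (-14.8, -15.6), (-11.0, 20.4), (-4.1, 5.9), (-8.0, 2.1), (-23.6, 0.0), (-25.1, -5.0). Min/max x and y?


x range: [-25.1, -4.1]
y range: [-15.6, 20.4]
Bounding box: (-25.1,-15.6) to (-4.1,20.4)

(-25.1,-15.6) to (-4.1,20.4)


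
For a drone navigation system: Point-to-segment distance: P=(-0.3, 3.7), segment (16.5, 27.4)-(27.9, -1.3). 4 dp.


Project P onto AB: t = 0.5124 (clamped to [0,1])
Closest point on segment: (22.3416, 12.6935)
Distance: 24.3624

24.3624


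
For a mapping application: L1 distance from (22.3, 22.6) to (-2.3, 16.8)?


|22.3-(-2.3)| + |22.6-16.8| = 24.6 + 5.8 = 30.4

30.4


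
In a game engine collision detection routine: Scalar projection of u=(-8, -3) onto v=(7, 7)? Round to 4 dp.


u.v = -77, |v| = sqrt(98) = 9.8995
Scalar projection = u.v / |v| = -77 / sqrt(98) = -7.7782

-7.7782


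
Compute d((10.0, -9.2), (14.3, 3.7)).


dx=4.3, dy=12.9
d^2 = 4.3^2 + 12.9^2 = 184.9
d = sqrt(184.9) = 13.5978

13.5978


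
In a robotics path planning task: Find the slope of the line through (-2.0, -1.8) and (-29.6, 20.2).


slope = (y2-y1)/(x2-x1) = (20.2-(-1.8))/((-29.6)-(-2)) = 22/(-27.6) = -0.7971

-0.7971


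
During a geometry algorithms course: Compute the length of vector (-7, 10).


|u| = sqrt((-7)^2 + 10^2) = sqrt(149) = 12.2066

12.2066


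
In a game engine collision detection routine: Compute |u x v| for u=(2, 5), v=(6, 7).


|u x v| = |2*7 - 5*6|
= |14 - 30| = 16

16


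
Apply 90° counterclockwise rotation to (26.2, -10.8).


90° CCW: (x,y) -> (-y, x)
(26.2,-10.8) -> (10.8, 26.2)

(10.8, 26.2)


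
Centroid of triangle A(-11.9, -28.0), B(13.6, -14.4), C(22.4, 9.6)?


Centroid = ((x_A+x_B+x_C)/3, (y_A+y_B+y_C)/3)
= (((-11.9)+13.6+22.4)/3, ((-28)+(-14.4)+9.6)/3)
= (8.0333, -10.9333)

(8.0333, -10.9333)


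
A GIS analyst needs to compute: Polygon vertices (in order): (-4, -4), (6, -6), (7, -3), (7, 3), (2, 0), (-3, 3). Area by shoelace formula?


Shoelace sum: ((-4)*(-6) - 6*(-4)) + (6*(-3) - 7*(-6)) + (7*3 - 7*(-3)) + (7*0 - 2*3) + (2*3 - (-3)*0) + ((-3)*(-4) - (-4)*3)
= 138
Area = |138|/2 = 69

69


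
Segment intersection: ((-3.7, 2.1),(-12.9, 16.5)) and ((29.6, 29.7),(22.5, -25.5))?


Cross products: d1=-1642.2, d2=-2252.28, d3=-733.44, d4=-123.36
d1*d2 < 0 and d3*d4 < 0? no

No, they don't intersect


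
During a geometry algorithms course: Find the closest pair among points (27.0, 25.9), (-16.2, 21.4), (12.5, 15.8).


d(P0,P1) = 43.4337, d(P0,P2) = 17.6709, d(P1,P2) = 29.2412
Closest: P0 and P2

Closest pair: (27.0, 25.9) and (12.5, 15.8), distance = 17.6709


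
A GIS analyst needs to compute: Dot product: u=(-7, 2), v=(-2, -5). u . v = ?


u . v = u_x*v_x + u_y*v_y = (-7)*(-2) + 2*(-5)
= 14 + (-10) = 4

4


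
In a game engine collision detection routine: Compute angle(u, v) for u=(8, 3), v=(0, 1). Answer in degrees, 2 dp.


u.v = 3, |u| = sqrt(73) = 8.544, |v| = sqrt(1) = 1
cos(theta) = u.v/(|u||v|) = 3/sqrt(73) = 0.351123
theta = acos(0.351123) = 69.44 degrees

69.44 degrees


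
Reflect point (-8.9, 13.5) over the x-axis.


Reflection over x-axis: (x,y) -> (x,-y)
(-8.9, 13.5) -> (-8.9, -13.5)

(-8.9, -13.5)


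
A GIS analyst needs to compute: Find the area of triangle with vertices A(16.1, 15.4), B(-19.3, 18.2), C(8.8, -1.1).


Area = |x_A(y_B-y_C) + x_B(y_C-y_A) + x_C(y_A-y_B)|/2
= |310.73 + 318.45 + (-24.64)|/2
= 604.54/2 = 302.27

302.27


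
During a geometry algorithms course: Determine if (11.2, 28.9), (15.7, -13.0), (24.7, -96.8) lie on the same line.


Cross product: (15.7-11.2)*((-96.8)-28.9) - ((-13)-28.9)*(24.7-11.2)
= 0

Yes, collinear


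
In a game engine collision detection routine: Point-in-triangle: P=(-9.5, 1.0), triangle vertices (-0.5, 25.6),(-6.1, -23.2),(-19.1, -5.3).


Cross products: AB x AP = -301.44, BC x BP = -253.74, CA x CP = -179.46
All same sign? yes

Yes, inside


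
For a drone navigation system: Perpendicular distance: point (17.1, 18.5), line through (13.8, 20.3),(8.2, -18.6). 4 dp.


|cross product| = 138.45
|line direction| = sqrt(1544.57) = 39.301
Distance = 138.45/sqrt(1544.57) = 3.5228

3.5228


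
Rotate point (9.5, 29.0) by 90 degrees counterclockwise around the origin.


90° CCW: (x,y) -> (-y, x)
(9.5,29) -> (-29, 9.5)

(-29, 9.5)


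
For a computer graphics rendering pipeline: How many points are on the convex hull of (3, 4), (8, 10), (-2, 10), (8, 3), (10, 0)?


Convex hull vertices (CCW): (-2, 10), (3, 4), (10, 0), (8, 10)
Count = 4

4


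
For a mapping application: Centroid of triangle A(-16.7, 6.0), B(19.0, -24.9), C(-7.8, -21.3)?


Centroid = ((x_A+x_B+x_C)/3, (y_A+y_B+y_C)/3)
= (((-16.7)+19+(-7.8))/3, (6+(-24.9)+(-21.3))/3)
= (-1.8333, -13.4)

(-1.8333, -13.4)


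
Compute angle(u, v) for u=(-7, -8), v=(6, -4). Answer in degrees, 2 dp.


u.v = -10, |u| = sqrt(113) = 10.6301, |v| = sqrt(52) = 7.2111
cos(theta) = u.v/(|u||v|) = -10/sqrt(5876) = -0.130455
theta = acos(-0.130455) = 97.5 degrees

97.5 degrees


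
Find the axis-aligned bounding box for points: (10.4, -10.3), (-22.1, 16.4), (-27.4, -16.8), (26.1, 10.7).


x range: [-27.4, 26.1]
y range: [-16.8, 16.4]
Bounding box: (-27.4,-16.8) to (26.1,16.4)

(-27.4,-16.8) to (26.1,16.4)


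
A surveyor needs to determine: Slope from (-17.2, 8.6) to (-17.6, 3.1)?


slope = (y2-y1)/(x2-x1) = (3.1-8.6)/((-17.6)-(-17.2)) = (-5.5)/(-0.4) = 13.75

13.75


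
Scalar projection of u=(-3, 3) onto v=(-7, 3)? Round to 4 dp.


u.v = 30, |v| = sqrt(58) = 7.6158
Scalar projection = u.v / |v| = 30 / sqrt(58) = 3.9392

3.9392


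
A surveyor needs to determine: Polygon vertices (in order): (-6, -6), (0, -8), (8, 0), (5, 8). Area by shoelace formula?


Shoelace sum: ((-6)*(-8) - 0*(-6)) + (0*0 - 8*(-8)) + (8*8 - 5*0) + (5*(-6) - (-6)*8)
= 194
Area = |194|/2 = 97

97


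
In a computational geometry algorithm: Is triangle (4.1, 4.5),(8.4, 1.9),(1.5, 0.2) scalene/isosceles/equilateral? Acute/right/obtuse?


Side lengths squared: AB^2=25.25, BC^2=50.5, CA^2=25.25
Sorted: [25.25, 25.25, 50.5]
By sides: Isosceles, By angles: Right

Isosceles, Right


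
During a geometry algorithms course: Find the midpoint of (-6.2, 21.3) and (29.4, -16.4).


M = (((-6.2)+29.4)/2, (21.3+(-16.4))/2)
= (11.6, 2.45)

(11.6, 2.45)


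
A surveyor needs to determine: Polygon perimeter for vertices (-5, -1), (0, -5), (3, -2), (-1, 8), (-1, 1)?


Sides: (-5, -1)->(0, -5): sqrt(41) = 6.403124, (0, -5)->(3, -2): sqrt(18) = 4.242641, (3, -2)->(-1, 8): sqrt(116) = 10.77033, (-1, 8)->(-1, 1): sqrt(49) = 7, (-1, 1)->(-5, -1): sqrt(20) = 4.472136
Sum = 32.888231
Perimeter = 32.8882

32.8882


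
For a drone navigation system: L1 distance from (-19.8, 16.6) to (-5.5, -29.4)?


|(-19.8)-(-5.5)| + |16.6-(-29.4)| = 14.3 + 46 = 60.3

60.3


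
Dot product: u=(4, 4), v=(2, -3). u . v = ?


u . v = u_x*v_x + u_y*v_y = 4*2 + 4*(-3)
= 8 + (-12) = -4

-4


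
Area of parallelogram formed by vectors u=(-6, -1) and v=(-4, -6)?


|u x v| = |(-6)*(-6) - (-1)*(-4)|
= |36 - 4| = 32

32


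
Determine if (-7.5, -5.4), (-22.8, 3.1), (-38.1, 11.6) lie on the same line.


Cross product: ((-22.8)-(-7.5))*(11.6-(-5.4)) - (3.1-(-5.4))*((-38.1)-(-7.5))
= 0

Yes, collinear


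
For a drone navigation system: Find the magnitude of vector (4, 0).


|u| = sqrt(4^2 + 0^2) = sqrt(16) = 4

4


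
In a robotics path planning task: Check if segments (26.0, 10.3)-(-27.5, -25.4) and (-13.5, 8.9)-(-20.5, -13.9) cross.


Cross products: d1=890.8, d2=-79.1, d3=-1335.25, d4=-365.35
d1*d2 < 0 and d3*d4 < 0? no

No, they don't intersect


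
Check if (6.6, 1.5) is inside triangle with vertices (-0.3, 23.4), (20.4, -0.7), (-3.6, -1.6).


Cross products: AB x AP = -287.04, BC x BP = -65.22, CA x CP = -244.77
All same sign? yes

Yes, inside


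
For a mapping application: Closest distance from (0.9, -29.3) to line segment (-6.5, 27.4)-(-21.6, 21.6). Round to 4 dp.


Project P onto AB: t = 0.8298 (clamped to [0,1])
Closest point on segment: (-19.0301, 22.5871)
Distance: 55.5831

55.5831


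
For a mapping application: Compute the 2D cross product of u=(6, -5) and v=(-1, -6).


u x v = u_x*v_y - u_y*v_x = 6*(-6) - (-5)*(-1)
= (-36) - 5 = -41

-41


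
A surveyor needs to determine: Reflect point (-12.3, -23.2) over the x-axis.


Reflection over x-axis: (x,y) -> (x,-y)
(-12.3, -23.2) -> (-12.3, 23.2)

(-12.3, 23.2)


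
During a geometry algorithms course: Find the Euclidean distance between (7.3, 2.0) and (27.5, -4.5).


dx=20.2, dy=-6.5
d^2 = 20.2^2 + (-6.5)^2 = 450.29
d = sqrt(450.29) = 21.22

21.22


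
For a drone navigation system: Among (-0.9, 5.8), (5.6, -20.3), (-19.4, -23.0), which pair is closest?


d(P0,P1) = 26.8972, d(P0,P2) = 34.23, d(P1,P2) = 25.1454
Closest: P1 and P2

Closest pair: (5.6, -20.3) and (-19.4, -23.0), distance = 25.1454


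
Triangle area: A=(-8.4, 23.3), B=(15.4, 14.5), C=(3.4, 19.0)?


Area = |x_A(y_B-y_C) + x_B(y_C-y_A) + x_C(y_A-y_B)|/2
= |37.8 + (-66.22) + 29.92|/2
= 1.5/2 = 0.75

0.75


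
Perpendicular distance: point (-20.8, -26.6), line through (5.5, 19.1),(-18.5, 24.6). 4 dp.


|cross product| = 1241.45
|line direction| = sqrt(606.25) = 24.6221
Distance = 1241.45/sqrt(606.25) = 50.4201

50.4201


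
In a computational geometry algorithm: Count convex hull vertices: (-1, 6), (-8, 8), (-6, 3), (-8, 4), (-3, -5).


Convex hull vertices (CCW): (-8, 4), (-3, -5), (-1, 6), (-8, 8)
Count = 4

4


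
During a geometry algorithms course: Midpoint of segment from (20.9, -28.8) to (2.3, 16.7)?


M = ((20.9+2.3)/2, ((-28.8)+16.7)/2)
= (11.6, -6.05)

(11.6, -6.05)


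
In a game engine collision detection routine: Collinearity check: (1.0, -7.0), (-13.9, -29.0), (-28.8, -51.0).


Cross product: ((-13.9)-1)*((-51)-(-7)) - ((-29)-(-7))*((-28.8)-1)
= 0

Yes, collinear


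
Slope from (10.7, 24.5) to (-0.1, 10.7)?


slope = (y2-y1)/(x2-x1) = (10.7-24.5)/((-0.1)-10.7) = (-13.8)/(-10.8) = 1.2778

1.2778


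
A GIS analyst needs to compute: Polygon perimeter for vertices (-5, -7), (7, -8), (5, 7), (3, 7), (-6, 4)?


Sides: (-5, -7)->(7, -8): sqrt(145) = 12.041595, (7, -8)->(5, 7): sqrt(229) = 15.132746, (5, 7)->(3, 7): sqrt(4) = 2, (3, 7)->(-6, 4): sqrt(90) = 9.486833, (-6, 4)->(-5, -7): sqrt(122) = 11.045361
Sum = 49.706535
Perimeter = 49.7065

49.7065


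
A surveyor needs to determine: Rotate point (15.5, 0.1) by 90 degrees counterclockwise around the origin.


90° CCW: (x,y) -> (-y, x)
(15.5,0.1) -> (-0.1, 15.5)

(-0.1, 15.5)


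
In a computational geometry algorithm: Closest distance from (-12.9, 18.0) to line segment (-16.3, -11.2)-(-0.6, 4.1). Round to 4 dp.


Project P onto AB: t = 1 (clamped to [0,1])
Closest point on segment: (-0.6, 4.1)
Distance: 18.5607

18.5607


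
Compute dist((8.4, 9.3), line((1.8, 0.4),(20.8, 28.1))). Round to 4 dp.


|cross product| = 13.72
|line direction| = sqrt(1128.29) = 33.59
Distance = 13.72/sqrt(1128.29) = 0.4085

0.4085


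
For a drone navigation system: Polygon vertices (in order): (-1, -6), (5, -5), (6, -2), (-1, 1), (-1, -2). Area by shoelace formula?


Shoelace sum: ((-1)*(-5) - 5*(-6)) + (5*(-2) - 6*(-5)) + (6*1 - (-1)*(-2)) + ((-1)*(-2) - (-1)*1) + ((-1)*(-6) - (-1)*(-2))
= 66
Area = |66|/2 = 33

33


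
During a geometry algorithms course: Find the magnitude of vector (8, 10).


|u| = sqrt(8^2 + 10^2) = sqrt(164) = 12.8062

12.8062


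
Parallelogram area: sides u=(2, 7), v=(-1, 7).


|u x v| = |2*7 - 7*(-1)|
= |14 - (-7)| = 21

21


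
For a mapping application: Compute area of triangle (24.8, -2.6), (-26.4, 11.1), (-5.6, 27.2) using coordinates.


Area = |x_A(y_B-y_C) + x_B(y_C-y_A) + x_C(y_A-y_B)|/2
= |(-399.28) + (-786.72) + 76.72|/2
= 1109.28/2 = 554.64

554.64


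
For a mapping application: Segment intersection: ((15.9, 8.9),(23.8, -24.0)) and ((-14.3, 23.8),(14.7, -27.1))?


Cross products: d1=1105.08, d2=553.09, d3=-875.87, d4=-323.88
d1*d2 < 0 and d3*d4 < 0? no

No, they don't intersect


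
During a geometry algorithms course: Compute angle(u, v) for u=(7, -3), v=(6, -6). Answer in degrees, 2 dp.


u.v = 60, |u| = sqrt(58) = 7.6158, |v| = sqrt(72) = 8.4853
cos(theta) = u.v/(|u||v|) = 60/sqrt(4176) = 0.928477
theta = acos(0.928477) = 21.8 degrees

21.8 degrees


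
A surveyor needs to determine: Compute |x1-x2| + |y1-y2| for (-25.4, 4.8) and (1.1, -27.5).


|(-25.4)-1.1| + |4.8-(-27.5)| = 26.5 + 32.3 = 58.8

58.8


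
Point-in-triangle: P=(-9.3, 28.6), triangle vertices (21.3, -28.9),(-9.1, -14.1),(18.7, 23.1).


Cross products: AB x AP = -1295.12, BC x BP = 1194.5, CA x CP = -1441.7
All same sign? no

No, outside


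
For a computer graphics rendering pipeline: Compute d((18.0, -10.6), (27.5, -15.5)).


dx=9.5, dy=-4.9
d^2 = 9.5^2 + (-4.9)^2 = 114.26
d = sqrt(114.26) = 10.6892

10.6892


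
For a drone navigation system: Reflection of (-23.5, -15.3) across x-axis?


Reflection over x-axis: (x,y) -> (x,-y)
(-23.5, -15.3) -> (-23.5, 15.3)

(-23.5, 15.3)


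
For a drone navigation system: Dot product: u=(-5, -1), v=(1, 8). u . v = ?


u . v = u_x*v_x + u_y*v_y = (-5)*1 + (-1)*8
= (-5) + (-8) = -13

-13


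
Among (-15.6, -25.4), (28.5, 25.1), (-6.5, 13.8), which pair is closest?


d(P0,P1) = 67.0452, d(P0,P2) = 40.2424, d(P1,P2) = 36.7789
Closest: P1 and P2

Closest pair: (28.5, 25.1) and (-6.5, 13.8), distance = 36.7789


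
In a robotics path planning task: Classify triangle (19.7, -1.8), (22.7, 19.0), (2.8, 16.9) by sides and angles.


Side lengths squared: AB^2=441.64, BC^2=400.42, CA^2=635.3
Sorted: [400.42, 441.64, 635.3]
By sides: Scalene, By angles: Acute

Scalene, Acute


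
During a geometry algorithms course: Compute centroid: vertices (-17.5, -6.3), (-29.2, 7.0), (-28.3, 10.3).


Centroid = ((x_A+x_B+x_C)/3, (y_A+y_B+y_C)/3)
= (((-17.5)+(-29.2)+(-28.3))/3, ((-6.3)+7+10.3)/3)
= (-25, 3.6667)

(-25, 3.6667)


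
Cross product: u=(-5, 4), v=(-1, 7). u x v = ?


u x v = u_x*v_y - u_y*v_x = (-5)*7 - 4*(-1)
= (-35) - (-4) = -31

-31


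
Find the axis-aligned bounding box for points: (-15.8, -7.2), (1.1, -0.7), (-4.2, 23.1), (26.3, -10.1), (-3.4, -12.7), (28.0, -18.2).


x range: [-15.8, 28]
y range: [-18.2, 23.1]
Bounding box: (-15.8,-18.2) to (28,23.1)

(-15.8,-18.2) to (28,23.1)


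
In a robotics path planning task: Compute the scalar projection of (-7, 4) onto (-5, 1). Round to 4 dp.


u.v = 39, |v| = sqrt(26) = 5.099
Scalar projection = u.v / |v| = 39 / sqrt(26) = 7.6485

7.6485


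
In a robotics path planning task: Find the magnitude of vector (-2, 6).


|u| = sqrt((-2)^2 + 6^2) = sqrt(40) = 6.3246

6.3246


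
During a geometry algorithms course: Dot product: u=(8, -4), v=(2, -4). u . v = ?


u . v = u_x*v_x + u_y*v_y = 8*2 + (-4)*(-4)
= 16 + 16 = 32

32


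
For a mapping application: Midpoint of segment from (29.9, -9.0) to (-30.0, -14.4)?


M = ((29.9+(-30))/2, ((-9)+(-14.4))/2)
= (-0.05, -11.7)

(-0.05, -11.7)


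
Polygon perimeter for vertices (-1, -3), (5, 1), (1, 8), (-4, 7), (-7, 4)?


Sides: (-1, -3)->(5, 1): sqrt(52) = 7.211103, (5, 1)->(1, 8): sqrt(65) = 8.062258, (1, 8)->(-4, 7): sqrt(26) = 5.09902, (-4, 7)->(-7, 4): sqrt(18) = 4.242641, (-7, 4)->(-1, -3): sqrt(85) = 9.219544
Sum = 33.834566
Perimeter = 33.8346

33.8346


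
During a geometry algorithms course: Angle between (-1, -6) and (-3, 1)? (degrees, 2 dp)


u.v = -3, |u| = sqrt(37) = 6.0828, |v| = sqrt(10) = 3.1623
cos(theta) = u.v/(|u||v|) = -3/sqrt(370) = -0.155963
theta = acos(-0.155963) = 98.97 degrees

98.97 degrees


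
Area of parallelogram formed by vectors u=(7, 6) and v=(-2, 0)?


|u x v| = |7*0 - 6*(-2)|
= |0 - (-12)| = 12

12


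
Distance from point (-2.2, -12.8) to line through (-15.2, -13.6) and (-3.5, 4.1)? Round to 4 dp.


|cross product| = 220.74
|line direction| = sqrt(450.18) = 21.2174
Distance = 220.74/sqrt(450.18) = 10.4037

10.4037


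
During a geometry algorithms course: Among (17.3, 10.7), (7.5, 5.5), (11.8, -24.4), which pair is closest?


d(P0,P1) = 11.0941, d(P0,P2) = 35.5283, d(P1,P2) = 30.2076
Closest: P0 and P1

Closest pair: (17.3, 10.7) and (7.5, 5.5), distance = 11.0941


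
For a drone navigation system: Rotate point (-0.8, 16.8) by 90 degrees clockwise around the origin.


90° CW: (x,y) -> (y, -x)
(-0.8,16.8) -> (16.8, 0.8)

(16.8, 0.8)


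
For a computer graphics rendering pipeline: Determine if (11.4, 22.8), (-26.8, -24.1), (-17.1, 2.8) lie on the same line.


Cross product: ((-26.8)-11.4)*(2.8-22.8) - ((-24.1)-22.8)*((-17.1)-11.4)
= -572.65

No, not collinear
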